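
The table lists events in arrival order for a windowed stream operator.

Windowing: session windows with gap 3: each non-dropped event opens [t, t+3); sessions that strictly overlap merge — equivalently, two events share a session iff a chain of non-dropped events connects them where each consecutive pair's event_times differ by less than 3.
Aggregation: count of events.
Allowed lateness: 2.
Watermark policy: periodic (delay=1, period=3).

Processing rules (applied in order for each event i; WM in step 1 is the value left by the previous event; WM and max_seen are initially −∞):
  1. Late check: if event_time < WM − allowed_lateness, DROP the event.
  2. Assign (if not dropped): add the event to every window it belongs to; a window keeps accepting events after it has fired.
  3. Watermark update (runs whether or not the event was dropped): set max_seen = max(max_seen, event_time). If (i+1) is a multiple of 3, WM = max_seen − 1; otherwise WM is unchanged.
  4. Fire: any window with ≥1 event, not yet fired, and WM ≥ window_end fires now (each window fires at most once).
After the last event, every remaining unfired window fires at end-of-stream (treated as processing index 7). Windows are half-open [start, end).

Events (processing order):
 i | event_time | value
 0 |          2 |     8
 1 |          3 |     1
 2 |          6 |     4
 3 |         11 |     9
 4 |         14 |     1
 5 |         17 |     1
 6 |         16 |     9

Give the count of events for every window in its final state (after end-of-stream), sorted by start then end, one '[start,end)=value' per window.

i=0 t=2 v=8: → [2,5); WM=−∞
i=1 t=3 v=1: → [2,6); WM=−∞
i=2 t=6 v=4: → [6,9); WM=5
i=3 t=11 v=9: → [11,14); WM=5
i=4 t=14 v=1: → [14,17); WM=5
i=5 t=17 v=1: → [17,20); WM=16
i=6 t=16 v=9: → [14,20); WM=16

[2,6)=2 [6,9)=1 [11,14)=1 [14,20)=3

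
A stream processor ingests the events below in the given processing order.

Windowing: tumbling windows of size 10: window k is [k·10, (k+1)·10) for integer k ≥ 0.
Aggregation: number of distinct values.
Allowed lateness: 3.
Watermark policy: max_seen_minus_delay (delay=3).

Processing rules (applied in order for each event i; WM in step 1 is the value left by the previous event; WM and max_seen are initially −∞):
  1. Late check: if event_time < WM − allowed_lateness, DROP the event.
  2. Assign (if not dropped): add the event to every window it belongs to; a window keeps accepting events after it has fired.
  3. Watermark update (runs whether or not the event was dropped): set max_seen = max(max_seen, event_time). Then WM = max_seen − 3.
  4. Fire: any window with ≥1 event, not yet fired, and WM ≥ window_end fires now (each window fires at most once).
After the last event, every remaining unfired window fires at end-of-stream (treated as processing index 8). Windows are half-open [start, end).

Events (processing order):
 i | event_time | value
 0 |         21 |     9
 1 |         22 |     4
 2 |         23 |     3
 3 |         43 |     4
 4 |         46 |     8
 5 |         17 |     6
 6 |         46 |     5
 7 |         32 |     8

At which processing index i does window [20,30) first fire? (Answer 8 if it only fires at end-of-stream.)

i=0 t=21 v=9: → [20,30); WM=18
i=1 t=22 v=4: → [20,30); WM=19
i=2 t=23 v=3: → [20,30); WM=20
i=3 t=43 v=4: → [40,50); WM=40; [20,30) fires=3
i=4 t=46 v=8: → [40,50); WM=43
i=5 t=17 v=6: DROP (t<43-3); WM=43
i=6 t=46 v=5: → [40,50); WM=43
i=7 t=32 v=8: DROP (t<43-3); WM=43

3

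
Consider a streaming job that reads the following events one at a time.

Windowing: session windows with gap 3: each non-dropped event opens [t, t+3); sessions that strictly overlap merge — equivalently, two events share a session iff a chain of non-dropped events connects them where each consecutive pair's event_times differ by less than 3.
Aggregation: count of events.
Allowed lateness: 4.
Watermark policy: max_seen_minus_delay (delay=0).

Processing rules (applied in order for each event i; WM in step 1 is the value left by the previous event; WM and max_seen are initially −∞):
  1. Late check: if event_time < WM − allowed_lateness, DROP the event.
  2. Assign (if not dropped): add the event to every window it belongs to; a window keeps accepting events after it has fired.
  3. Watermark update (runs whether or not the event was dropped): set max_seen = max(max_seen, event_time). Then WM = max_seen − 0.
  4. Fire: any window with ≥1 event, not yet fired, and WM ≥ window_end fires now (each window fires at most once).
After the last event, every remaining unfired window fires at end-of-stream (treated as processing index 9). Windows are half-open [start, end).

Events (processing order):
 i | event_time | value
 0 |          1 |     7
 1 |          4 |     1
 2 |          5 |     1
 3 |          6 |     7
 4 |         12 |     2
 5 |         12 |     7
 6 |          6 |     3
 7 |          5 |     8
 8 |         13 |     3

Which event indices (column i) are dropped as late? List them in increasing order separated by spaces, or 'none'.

i=0 t=1 v=7: → [1,4); WM=1
i=1 t=4 v=1: → [4,7); WM=4
i=2 t=5 v=1: → [4,8); WM=5
i=3 t=6 v=7: → [4,9); WM=6
i=4 t=12 v=2: → [12,15); WM=12
i=5 t=12 v=7: → [12,15); WM=12
i=6 t=6 v=3: DROP (t<12-4); WM=12
i=7 t=5 v=8: DROP (t<12-4); WM=12
i=8 t=13 v=3: → [12,16); WM=13

6 7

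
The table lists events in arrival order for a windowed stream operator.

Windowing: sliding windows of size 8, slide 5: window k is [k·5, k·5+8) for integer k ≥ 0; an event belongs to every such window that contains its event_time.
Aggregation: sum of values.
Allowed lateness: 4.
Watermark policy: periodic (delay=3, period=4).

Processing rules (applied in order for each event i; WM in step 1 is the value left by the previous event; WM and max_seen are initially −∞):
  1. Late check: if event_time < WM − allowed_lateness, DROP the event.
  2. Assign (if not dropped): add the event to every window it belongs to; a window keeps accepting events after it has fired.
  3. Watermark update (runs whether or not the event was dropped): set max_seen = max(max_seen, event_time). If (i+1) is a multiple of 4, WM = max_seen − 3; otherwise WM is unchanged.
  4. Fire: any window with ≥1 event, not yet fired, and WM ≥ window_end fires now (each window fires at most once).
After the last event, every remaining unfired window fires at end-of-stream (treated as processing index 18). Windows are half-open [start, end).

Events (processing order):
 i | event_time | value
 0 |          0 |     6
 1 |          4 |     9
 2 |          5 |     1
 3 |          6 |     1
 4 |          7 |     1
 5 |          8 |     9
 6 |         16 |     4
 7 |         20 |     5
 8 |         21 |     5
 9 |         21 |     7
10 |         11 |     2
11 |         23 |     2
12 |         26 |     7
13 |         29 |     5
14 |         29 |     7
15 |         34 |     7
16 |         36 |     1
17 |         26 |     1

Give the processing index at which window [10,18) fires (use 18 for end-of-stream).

11

i=0 t=0 v=6: → [0,8); WM=−∞
i=1 t=4 v=9: → [0,8); WM=−∞
i=2 t=5 v=1: → [5,13),[0,8); WM=−∞
i=3 t=6 v=1: → [5,13),[0,8); WM=3
i=4 t=7 v=1: → [5,13),[0,8); WM=3
i=5 t=8 v=9: → [5,13); WM=3
i=6 t=16 v=4: → [15,23),[10,18); WM=3
i=7 t=20 v=5: → [20,28),[15,23); WM=17; [0,8) fires=18 [5,13) fires=12
i=8 t=21 v=5: → [20,28),[15,23); WM=17
i=9 t=21 v=7: → [20,28),[15,23); WM=17
i=10 t=11 v=2: DROP (t<17-4); WM=17
i=11 t=23 v=2: → [20,28); WM=20; [10,18) fires=4
i=12 t=26 v=7: → [25,33),[20,28); WM=20
i=13 t=29 v=5: → [25,33); WM=20
i=14 t=29 v=7: → [25,33); WM=20
i=15 t=34 v=7: → [30,38); WM=31; [15,23) fires=21 [20,28) fires=26
i=16 t=36 v=1: → [35,43),[30,38); WM=31
i=17 t=26 v=1: DROP (t<31-4); WM=31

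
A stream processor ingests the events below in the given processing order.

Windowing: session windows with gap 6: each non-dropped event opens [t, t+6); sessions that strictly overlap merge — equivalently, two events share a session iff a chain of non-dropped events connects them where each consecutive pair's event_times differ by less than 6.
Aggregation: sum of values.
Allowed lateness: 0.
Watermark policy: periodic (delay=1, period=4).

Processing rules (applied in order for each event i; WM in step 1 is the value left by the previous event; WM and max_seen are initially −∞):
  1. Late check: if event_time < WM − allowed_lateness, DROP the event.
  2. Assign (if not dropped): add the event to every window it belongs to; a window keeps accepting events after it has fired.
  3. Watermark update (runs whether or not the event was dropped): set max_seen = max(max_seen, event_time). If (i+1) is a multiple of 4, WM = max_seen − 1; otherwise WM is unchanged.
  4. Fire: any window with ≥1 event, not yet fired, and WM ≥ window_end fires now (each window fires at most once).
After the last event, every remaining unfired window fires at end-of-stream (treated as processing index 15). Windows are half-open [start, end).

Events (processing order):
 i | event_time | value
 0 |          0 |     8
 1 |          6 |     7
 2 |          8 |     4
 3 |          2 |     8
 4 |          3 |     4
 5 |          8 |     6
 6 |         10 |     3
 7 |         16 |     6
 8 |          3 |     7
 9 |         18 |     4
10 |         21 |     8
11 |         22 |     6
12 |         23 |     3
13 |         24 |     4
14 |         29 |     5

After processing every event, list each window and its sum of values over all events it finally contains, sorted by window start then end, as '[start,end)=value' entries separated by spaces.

[0,16)=36 [16,35)=36

i=0 t=0 v=8: → [0,6); WM=−∞
i=1 t=6 v=7: → [6,12); WM=−∞
i=2 t=8 v=4: → [6,14); WM=−∞
i=3 t=2 v=8: → [0,14); WM=7
i=4 t=3 v=4: DROP (t<7-0); WM=7
i=5 t=8 v=6: → [0,14); WM=7
i=6 t=10 v=3: → [0,16); WM=7
i=7 t=16 v=6: → [16,22); WM=15
i=8 t=3 v=7: DROP (t<15-0); WM=15
i=9 t=18 v=4: → [16,24); WM=15
i=10 t=21 v=8: → [16,27); WM=15
i=11 t=22 v=6: → [16,28); WM=21
i=12 t=23 v=3: → [16,29); WM=21
i=13 t=24 v=4: → [16,30); WM=21
i=14 t=29 v=5: → [16,35); WM=21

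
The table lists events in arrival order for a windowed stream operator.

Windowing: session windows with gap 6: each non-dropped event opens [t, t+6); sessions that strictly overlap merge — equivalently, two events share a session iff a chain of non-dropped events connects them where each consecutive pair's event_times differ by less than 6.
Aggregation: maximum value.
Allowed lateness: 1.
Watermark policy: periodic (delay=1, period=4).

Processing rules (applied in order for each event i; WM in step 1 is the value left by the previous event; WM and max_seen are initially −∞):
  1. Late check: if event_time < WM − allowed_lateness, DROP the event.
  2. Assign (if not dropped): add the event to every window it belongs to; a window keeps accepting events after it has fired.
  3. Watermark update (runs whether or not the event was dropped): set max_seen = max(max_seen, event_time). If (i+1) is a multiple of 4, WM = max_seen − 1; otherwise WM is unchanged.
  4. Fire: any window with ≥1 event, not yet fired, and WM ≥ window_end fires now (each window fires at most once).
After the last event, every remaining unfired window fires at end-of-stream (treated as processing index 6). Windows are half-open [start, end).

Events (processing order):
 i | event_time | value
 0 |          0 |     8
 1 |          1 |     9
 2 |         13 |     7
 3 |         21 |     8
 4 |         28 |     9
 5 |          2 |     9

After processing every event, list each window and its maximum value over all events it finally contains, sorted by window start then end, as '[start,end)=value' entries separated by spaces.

i=0 t=0 v=8: → [0,6); WM=−∞
i=1 t=1 v=9: → [0,7); WM=−∞
i=2 t=13 v=7: → [13,19); WM=−∞
i=3 t=21 v=8: → [21,27); WM=20
i=4 t=28 v=9: → [28,34); WM=20
i=5 t=2 v=9: DROP (t<20-1); WM=20

[0,7)=9 [13,19)=7 [21,27)=8 [28,34)=9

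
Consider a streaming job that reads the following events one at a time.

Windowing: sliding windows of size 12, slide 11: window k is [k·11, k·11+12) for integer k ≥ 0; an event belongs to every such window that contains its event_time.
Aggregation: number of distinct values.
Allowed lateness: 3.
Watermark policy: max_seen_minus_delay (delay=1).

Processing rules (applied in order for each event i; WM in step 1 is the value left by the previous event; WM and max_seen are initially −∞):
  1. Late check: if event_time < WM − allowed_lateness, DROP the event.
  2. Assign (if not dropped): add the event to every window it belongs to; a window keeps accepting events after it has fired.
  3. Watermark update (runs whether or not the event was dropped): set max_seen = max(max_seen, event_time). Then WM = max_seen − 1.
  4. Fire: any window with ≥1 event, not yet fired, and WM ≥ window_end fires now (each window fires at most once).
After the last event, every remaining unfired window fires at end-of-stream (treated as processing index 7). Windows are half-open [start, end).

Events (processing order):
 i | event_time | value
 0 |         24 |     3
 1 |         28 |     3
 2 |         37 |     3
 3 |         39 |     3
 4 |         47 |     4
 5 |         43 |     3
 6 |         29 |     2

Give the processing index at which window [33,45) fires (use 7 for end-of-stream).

i=0 t=24 v=3: → [22,34); WM=23
i=1 t=28 v=3: → [22,34); WM=27
i=2 t=37 v=3: → [33,45); WM=36; [22,34) fires=1
i=3 t=39 v=3: → [33,45); WM=38
i=4 t=47 v=4: → [44,56); WM=46; [33,45) fires=1
i=5 t=43 v=3: → [33,45); WM=46
i=6 t=29 v=2: DROP (t<46-3); WM=46

4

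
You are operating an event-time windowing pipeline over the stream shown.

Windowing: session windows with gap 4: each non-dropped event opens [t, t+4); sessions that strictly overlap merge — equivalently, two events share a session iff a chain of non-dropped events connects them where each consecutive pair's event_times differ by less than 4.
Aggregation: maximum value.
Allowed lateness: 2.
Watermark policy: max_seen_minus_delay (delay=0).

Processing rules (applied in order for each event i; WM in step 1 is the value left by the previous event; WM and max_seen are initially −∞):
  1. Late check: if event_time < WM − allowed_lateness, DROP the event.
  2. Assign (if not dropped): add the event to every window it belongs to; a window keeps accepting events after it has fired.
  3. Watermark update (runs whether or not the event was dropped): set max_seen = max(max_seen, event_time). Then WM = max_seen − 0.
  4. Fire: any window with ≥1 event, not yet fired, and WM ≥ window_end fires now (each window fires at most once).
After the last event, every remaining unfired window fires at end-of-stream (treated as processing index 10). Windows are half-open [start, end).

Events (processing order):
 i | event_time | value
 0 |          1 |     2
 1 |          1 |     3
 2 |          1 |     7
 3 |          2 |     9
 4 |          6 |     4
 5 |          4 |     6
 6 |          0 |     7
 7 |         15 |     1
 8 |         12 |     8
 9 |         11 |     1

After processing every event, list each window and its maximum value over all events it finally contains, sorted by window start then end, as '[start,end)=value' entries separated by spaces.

[1,10)=9 [15,19)=1

i=0 t=1 v=2: → [1,5); WM=1
i=1 t=1 v=3: → [1,5); WM=1
i=2 t=1 v=7: → [1,5); WM=1
i=3 t=2 v=9: → [1,6); WM=2
i=4 t=6 v=4: → [6,10); WM=6
i=5 t=4 v=6: → [1,10); WM=6
i=6 t=0 v=7: DROP (t<6-2); WM=6
i=7 t=15 v=1: → [15,19); WM=15
i=8 t=12 v=8: DROP (t<15-2); WM=15
i=9 t=11 v=1: DROP (t<15-2); WM=15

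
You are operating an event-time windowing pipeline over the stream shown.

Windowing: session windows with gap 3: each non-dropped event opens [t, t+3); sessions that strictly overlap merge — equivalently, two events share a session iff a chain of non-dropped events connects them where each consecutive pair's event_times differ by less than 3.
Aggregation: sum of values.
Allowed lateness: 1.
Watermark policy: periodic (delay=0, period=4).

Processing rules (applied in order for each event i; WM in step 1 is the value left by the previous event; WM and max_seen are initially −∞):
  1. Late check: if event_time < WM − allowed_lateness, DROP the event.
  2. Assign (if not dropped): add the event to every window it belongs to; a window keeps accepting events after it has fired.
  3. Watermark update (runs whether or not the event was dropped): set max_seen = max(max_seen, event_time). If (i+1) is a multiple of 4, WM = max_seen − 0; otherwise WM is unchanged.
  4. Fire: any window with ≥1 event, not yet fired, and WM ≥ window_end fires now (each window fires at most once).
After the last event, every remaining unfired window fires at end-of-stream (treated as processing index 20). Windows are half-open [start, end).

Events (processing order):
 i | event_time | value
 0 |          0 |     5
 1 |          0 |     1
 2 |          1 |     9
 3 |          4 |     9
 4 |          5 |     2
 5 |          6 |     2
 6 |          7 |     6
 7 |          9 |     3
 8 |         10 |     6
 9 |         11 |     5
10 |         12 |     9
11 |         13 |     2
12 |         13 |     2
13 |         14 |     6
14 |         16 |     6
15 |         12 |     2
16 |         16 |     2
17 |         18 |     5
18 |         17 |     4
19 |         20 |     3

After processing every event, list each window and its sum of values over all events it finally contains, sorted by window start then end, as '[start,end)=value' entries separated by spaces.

[0,4)=15 [4,23)=74

i=0 t=0 v=5: → [0,3); WM=−∞
i=1 t=0 v=1: → [0,3); WM=−∞
i=2 t=1 v=9: → [0,4); WM=−∞
i=3 t=4 v=9: → [4,7); WM=4
i=4 t=5 v=2: → [4,8); WM=4
i=5 t=6 v=2: → [4,9); WM=4
i=6 t=7 v=6: → [4,10); WM=4
i=7 t=9 v=3: → [4,12); WM=9
i=8 t=10 v=6: → [4,13); WM=9
i=9 t=11 v=5: → [4,14); WM=9
i=10 t=12 v=9: → [4,15); WM=9
i=11 t=13 v=2: → [4,16); WM=13
i=12 t=13 v=2: → [4,16); WM=13
i=13 t=14 v=6: → [4,17); WM=13
i=14 t=16 v=6: → [4,19); WM=13
i=15 t=12 v=2: → [4,19); WM=16
i=16 t=16 v=2: → [4,19); WM=16
i=17 t=18 v=5: → [4,21); WM=16
i=18 t=17 v=4: → [4,21); WM=16
i=19 t=20 v=3: → [4,23); WM=20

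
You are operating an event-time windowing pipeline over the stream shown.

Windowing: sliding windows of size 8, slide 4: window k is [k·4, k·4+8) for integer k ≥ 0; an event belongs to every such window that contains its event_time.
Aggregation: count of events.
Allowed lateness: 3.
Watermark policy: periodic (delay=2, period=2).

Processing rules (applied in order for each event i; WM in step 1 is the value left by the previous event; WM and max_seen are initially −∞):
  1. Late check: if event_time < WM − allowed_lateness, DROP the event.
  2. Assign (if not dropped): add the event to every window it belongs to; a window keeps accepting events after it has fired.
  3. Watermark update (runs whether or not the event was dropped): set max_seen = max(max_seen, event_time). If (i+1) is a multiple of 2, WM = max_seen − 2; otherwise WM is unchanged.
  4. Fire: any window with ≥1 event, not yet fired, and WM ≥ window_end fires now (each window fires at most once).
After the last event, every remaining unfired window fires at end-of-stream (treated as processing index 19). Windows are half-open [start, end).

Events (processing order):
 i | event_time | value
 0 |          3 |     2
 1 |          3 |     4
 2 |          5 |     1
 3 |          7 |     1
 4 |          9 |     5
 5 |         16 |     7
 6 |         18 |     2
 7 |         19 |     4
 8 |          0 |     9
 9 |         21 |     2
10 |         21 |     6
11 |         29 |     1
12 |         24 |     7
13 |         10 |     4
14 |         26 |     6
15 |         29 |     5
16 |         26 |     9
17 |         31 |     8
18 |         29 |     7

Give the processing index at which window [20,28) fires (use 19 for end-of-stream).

17

i=0 t=3 v=2: → [0,8); WM=−∞
i=1 t=3 v=4: → [0,8); WM=1
i=2 t=5 v=1: → [4,12),[0,8); WM=1
i=3 t=7 v=1: → [4,12),[0,8); WM=5
i=4 t=9 v=5: → [8,16),[4,12); WM=5
i=5 t=16 v=7: → [16,24),[12,20); WM=14; [0,8) fires=4 [4,12) fires=3
i=6 t=18 v=2: → [16,24),[12,20); WM=14
i=7 t=19 v=4: → [16,24),[12,20); WM=17; [8,16) fires=1
i=8 t=0 v=9: DROP (t<17-3); WM=17
i=9 t=21 v=2: → [20,28),[16,24); WM=19
i=10 t=21 v=6: → [20,28),[16,24); WM=19
i=11 t=29 v=1: → [28,36),[24,32); WM=27; [12,20) fires=3 [16,24) fires=5
i=12 t=24 v=7: → [24,32),[20,28); WM=27
i=13 t=10 v=4: DROP (t<27-3); WM=27
i=14 t=26 v=6: → [24,32),[20,28); WM=27
i=15 t=29 v=5: → [28,36),[24,32); WM=27
i=16 t=26 v=9: → [24,32),[20,28); WM=27
i=17 t=31 v=8: → [28,36),[24,32); WM=29; [20,28) fires=5
i=18 t=29 v=7: → [28,36),[24,32); WM=29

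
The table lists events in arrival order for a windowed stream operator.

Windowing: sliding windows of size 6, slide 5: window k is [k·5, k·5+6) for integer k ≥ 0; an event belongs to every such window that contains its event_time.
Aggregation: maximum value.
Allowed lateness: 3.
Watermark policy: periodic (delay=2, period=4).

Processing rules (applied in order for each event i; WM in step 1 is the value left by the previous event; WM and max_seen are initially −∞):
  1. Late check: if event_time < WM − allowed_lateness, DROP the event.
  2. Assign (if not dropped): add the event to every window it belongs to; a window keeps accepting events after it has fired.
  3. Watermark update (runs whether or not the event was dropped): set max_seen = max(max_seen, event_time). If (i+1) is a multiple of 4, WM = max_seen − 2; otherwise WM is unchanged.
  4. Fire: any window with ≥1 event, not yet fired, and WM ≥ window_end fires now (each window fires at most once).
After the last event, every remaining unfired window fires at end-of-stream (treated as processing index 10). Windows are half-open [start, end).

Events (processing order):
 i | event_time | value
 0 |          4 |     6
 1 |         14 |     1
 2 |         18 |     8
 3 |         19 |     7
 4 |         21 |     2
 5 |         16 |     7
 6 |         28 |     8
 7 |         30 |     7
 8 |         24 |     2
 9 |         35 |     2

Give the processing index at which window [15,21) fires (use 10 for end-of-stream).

i=0 t=4 v=6: → [0,6); WM=−∞
i=1 t=14 v=1: → [10,16); WM=−∞
i=2 t=18 v=8: → [15,21); WM=−∞
i=3 t=19 v=7: → [15,21); WM=17; [0,6) fires=6 [10,16) fires=1
i=4 t=21 v=2: → [20,26); WM=17
i=5 t=16 v=7: → [15,21); WM=17
i=6 t=28 v=8: → [25,31); WM=17
i=7 t=30 v=7: → [30,36),[25,31); WM=28; [15,21) fires=8 [20,26) fires=2
i=8 t=24 v=2: DROP (t<28-3); WM=28
i=9 t=35 v=2: → [35,41),[30,36); WM=28

7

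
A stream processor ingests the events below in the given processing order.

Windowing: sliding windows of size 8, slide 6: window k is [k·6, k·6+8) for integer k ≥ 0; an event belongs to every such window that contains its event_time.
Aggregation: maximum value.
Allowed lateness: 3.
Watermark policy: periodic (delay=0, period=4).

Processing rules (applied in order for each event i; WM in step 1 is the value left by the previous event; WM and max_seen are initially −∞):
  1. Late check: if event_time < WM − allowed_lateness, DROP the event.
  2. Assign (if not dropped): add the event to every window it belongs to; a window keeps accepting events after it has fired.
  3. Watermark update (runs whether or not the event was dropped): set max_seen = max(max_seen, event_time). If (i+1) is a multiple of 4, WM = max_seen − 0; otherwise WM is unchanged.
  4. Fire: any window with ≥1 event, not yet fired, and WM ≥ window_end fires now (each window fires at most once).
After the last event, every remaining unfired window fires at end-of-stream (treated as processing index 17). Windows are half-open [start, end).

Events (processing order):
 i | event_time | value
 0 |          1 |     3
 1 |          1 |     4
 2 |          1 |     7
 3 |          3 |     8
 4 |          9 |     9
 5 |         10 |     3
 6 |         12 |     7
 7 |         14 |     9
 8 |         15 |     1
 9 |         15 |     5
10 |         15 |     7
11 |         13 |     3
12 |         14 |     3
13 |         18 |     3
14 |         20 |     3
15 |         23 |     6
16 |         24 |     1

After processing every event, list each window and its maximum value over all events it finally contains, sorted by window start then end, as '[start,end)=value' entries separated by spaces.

i=0 t=1 v=3: → [0,8); WM=−∞
i=1 t=1 v=4: → [0,8); WM=−∞
i=2 t=1 v=7: → [0,8); WM=−∞
i=3 t=3 v=8: → [0,8); WM=3
i=4 t=9 v=9: → [6,14); WM=3
i=5 t=10 v=3: → [6,14); WM=3
i=6 t=12 v=7: → [12,20),[6,14); WM=3
i=7 t=14 v=9: → [12,20); WM=14; [0,8) fires=8 [6,14) fires=9
i=8 t=15 v=1: → [12,20); WM=14
i=9 t=15 v=5: → [12,20); WM=14
i=10 t=15 v=7: → [12,20); WM=14
i=11 t=13 v=3: → [12,20),[6,14); WM=15
i=12 t=14 v=3: → [12,20); WM=15
i=13 t=18 v=3: → [18,26),[12,20); WM=15
i=14 t=20 v=3: → [18,26); WM=15
i=15 t=23 v=6: → [18,26); WM=23; [12,20) fires=9
i=16 t=24 v=1: → [24,32),[18,26); WM=23

[0,8)=8 [6,14)=9 [12,20)=9 [18,26)=6 [24,32)=1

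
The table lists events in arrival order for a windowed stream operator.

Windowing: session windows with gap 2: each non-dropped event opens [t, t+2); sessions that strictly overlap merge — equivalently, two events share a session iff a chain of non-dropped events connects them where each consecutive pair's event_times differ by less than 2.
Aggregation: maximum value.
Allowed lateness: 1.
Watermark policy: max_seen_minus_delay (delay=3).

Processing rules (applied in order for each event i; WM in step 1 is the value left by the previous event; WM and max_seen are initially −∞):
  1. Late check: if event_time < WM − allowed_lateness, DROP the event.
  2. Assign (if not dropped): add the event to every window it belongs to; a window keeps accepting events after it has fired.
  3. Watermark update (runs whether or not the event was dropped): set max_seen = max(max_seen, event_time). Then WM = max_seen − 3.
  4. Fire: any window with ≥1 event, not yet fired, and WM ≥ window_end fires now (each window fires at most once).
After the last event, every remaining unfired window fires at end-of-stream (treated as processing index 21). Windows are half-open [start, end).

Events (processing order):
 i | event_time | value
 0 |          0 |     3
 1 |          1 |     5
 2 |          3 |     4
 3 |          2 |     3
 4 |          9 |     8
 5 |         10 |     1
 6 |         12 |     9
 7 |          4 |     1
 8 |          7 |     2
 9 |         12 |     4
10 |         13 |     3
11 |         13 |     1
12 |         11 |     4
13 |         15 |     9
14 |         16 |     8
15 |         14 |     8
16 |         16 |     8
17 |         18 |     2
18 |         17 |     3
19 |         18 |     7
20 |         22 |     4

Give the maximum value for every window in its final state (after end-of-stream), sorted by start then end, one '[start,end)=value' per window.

i=0 t=0 v=3: → [0,2); WM=-3
i=1 t=1 v=5: → [0,3); WM=-2
i=2 t=3 v=4: → [3,5); WM=0
i=3 t=2 v=3: → [0,5); WM=0
i=4 t=9 v=8: → [9,11); WM=6
i=5 t=10 v=1: → [9,12); WM=7
i=6 t=12 v=9: → [12,14); WM=9
i=7 t=4 v=1: DROP (t<9-1); WM=9
i=8 t=7 v=2: DROP (t<9-1); WM=9
i=9 t=12 v=4: → [12,14); WM=9
i=10 t=13 v=3: → [12,15); WM=10
i=11 t=13 v=1: → [12,15); WM=10
i=12 t=11 v=4: → [9,15); WM=10
i=13 t=15 v=9: → [15,17); WM=12
i=14 t=16 v=8: → [15,18); WM=13
i=15 t=14 v=8: → [9,18); WM=13
i=16 t=16 v=8: → [9,18); WM=13
i=17 t=18 v=2: → [18,20); WM=15
i=18 t=17 v=3: → [9,20); WM=15
i=19 t=18 v=7: → [9,20); WM=15
i=20 t=22 v=4: → [22,24); WM=19

[0,5)=5 [9,20)=9 [22,24)=4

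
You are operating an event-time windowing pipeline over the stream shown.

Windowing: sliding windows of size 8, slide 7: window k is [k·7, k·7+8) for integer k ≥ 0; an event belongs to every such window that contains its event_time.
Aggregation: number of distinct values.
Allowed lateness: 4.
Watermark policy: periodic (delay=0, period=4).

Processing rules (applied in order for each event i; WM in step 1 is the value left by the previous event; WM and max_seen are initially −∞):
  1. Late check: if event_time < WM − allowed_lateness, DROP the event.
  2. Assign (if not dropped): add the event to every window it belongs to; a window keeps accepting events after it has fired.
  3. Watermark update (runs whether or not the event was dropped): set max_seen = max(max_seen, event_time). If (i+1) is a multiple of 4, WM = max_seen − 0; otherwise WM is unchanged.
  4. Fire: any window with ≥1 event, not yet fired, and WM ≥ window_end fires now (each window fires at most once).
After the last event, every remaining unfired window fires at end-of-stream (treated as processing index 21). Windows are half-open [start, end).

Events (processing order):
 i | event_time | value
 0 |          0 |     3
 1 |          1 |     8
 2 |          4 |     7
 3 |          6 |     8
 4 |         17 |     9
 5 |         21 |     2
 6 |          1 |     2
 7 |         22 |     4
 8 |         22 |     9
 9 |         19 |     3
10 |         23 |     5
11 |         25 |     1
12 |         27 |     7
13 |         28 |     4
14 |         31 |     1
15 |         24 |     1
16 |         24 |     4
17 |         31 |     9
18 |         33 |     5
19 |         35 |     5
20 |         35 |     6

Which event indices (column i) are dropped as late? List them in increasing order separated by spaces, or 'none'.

i=0 t=0 v=3: → [0,8); WM=−∞
i=1 t=1 v=8: → [0,8); WM=−∞
i=2 t=4 v=7: → [0,8); WM=−∞
i=3 t=6 v=8: → [0,8); WM=6
i=4 t=17 v=9: → [14,22); WM=6
i=5 t=21 v=2: → [21,29),[14,22); WM=6
i=6 t=1 v=2: DROP (t<6-4); WM=6
i=7 t=22 v=4: → [21,29); WM=22; [0,8) fires=3 [14,22) fires=2
i=8 t=22 v=9: → [21,29); WM=22
i=9 t=19 v=3: → [14,22); WM=22
i=10 t=23 v=5: → [21,29); WM=22
i=11 t=25 v=1: → [21,29); WM=25
i=12 t=27 v=7: → [21,29); WM=25
i=13 t=28 v=4: → [28,36),[21,29); WM=25
i=14 t=31 v=1: → [28,36); WM=25
i=15 t=24 v=1: → [21,29); WM=31; [21,29) fires=6
i=16 t=24 v=4: DROP (t<31-4); WM=31
i=17 t=31 v=9: → [28,36); WM=31
i=18 t=33 v=5: → [28,36); WM=31
i=19 t=35 v=5: → [35,43),[28,36); WM=35
i=20 t=35 v=6: → [35,43),[28,36); WM=35

6 16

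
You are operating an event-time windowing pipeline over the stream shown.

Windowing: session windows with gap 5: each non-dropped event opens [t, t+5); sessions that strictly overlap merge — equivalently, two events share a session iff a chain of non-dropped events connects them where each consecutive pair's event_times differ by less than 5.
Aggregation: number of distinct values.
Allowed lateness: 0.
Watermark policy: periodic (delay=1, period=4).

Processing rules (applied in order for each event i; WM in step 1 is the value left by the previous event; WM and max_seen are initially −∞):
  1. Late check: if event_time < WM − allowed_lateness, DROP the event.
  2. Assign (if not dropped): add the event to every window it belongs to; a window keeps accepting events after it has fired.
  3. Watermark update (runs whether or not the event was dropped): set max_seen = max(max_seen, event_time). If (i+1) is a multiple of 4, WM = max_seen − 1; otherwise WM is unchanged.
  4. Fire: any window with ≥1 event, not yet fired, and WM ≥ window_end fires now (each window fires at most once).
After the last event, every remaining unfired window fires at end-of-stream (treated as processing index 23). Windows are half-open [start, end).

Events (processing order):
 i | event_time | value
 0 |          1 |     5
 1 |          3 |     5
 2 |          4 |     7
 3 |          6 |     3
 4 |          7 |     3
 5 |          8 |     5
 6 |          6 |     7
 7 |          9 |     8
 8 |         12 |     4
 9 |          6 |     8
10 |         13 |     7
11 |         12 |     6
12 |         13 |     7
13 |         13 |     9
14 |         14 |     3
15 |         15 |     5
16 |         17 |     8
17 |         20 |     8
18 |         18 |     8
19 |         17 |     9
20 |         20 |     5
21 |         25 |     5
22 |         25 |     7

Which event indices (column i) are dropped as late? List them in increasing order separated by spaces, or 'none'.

9

i=0 t=1 v=5: → [1,6); WM=−∞
i=1 t=3 v=5: → [1,8); WM=−∞
i=2 t=4 v=7: → [1,9); WM=−∞
i=3 t=6 v=3: → [1,11); WM=5
i=4 t=7 v=3: → [1,12); WM=5
i=5 t=8 v=5: → [1,13); WM=5
i=6 t=6 v=7: → [1,13); WM=5
i=7 t=9 v=8: → [1,14); WM=8
i=8 t=12 v=4: → [1,17); WM=8
i=9 t=6 v=8: DROP (t<8-0); WM=8
i=10 t=13 v=7: → [1,18); WM=8
i=11 t=12 v=6: → [1,18); WM=12
i=12 t=13 v=7: → [1,18); WM=12
i=13 t=13 v=9: → [1,18); WM=12
i=14 t=14 v=3: → [1,19); WM=12
i=15 t=15 v=5: → [1,20); WM=14
i=16 t=17 v=8: → [1,22); WM=14
i=17 t=20 v=8: → [1,25); WM=14
i=18 t=18 v=8: → [1,25); WM=14
i=19 t=17 v=9: → [1,25); WM=19
i=20 t=20 v=5: → [1,25); WM=19
i=21 t=25 v=5: → [25,30); WM=19
i=22 t=25 v=7: → [25,30); WM=19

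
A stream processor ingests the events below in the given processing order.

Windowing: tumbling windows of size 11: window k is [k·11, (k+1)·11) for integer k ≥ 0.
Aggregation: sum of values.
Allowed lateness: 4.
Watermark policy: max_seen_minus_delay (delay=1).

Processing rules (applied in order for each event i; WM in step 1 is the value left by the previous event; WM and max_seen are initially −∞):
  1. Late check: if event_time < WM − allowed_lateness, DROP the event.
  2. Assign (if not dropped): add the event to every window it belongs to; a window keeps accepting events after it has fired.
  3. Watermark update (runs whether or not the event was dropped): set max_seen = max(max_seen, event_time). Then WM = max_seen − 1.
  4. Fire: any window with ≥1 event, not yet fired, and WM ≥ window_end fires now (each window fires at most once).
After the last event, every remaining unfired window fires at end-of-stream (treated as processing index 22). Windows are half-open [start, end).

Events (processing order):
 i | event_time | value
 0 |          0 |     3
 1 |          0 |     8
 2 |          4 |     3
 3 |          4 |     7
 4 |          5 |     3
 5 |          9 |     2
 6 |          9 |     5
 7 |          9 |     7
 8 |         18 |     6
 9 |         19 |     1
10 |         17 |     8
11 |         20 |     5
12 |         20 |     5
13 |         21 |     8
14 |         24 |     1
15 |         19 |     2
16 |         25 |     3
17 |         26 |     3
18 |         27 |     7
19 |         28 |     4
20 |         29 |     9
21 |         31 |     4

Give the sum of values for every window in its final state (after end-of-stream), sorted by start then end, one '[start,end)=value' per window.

[0,11)=38 [11,22)=35 [22,33)=31

i=0 t=0 v=3: → [0,11); WM=-1
i=1 t=0 v=8: → [0,11); WM=-1
i=2 t=4 v=3: → [0,11); WM=3
i=3 t=4 v=7: → [0,11); WM=3
i=4 t=5 v=3: → [0,11); WM=4
i=5 t=9 v=2: → [0,11); WM=8
i=6 t=9 v=5: → [0,11); WM=8
i=7 t=9 v=7: → [0,11); WM=8
i=8 t=18 v=6: → [11,22); WM=17; [0,11) fires=38
i=9 t=19 v=1: → [11,22); WM=18
i=10 t=17 v=8: → [11,22); WM=18
i=11 t=20 v=5: → [11,22); WM=19
i=12 t=20 v=5: → [11,22); WM=19
i=13 t=21 v=8: → [11,22); WM=20
i=14 t=24 v=1: → [22,33); WM=23; [11,22) fires=33
i=15 t=19 v=2: → [11,22); WM=23
i=16 t=25 v=3: → [22,33); WM=24
i=17 t=26 v=3: → [22,33); WM=25
i=18 t=27 v=7: → [22,33); WM=26
i=19 t=28 v=4: → [22,33); WM=27
i=20 t=29 v=9: → [22,33); WM=28
i=21 t=31 v=4: → [22,33); WM=30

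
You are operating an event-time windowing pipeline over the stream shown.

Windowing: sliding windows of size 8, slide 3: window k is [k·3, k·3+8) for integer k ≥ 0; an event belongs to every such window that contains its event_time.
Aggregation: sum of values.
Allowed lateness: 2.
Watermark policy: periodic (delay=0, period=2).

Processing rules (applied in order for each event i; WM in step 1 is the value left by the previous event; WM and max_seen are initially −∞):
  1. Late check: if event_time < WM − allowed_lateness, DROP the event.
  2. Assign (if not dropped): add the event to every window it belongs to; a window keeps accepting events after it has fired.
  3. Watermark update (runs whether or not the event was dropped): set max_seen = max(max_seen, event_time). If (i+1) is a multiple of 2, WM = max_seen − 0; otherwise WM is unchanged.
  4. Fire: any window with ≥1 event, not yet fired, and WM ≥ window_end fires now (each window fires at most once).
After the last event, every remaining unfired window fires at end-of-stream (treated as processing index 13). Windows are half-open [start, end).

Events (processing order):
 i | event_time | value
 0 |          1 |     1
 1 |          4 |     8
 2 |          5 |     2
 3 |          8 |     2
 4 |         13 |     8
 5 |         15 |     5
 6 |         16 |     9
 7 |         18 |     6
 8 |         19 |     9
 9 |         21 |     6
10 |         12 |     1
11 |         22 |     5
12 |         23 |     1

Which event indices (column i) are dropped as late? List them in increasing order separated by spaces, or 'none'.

i=0 t=1 v=1: → [0,8); WM=−∞
i=1 t=4 v=8: → [3,11),[0,8); WM=4
i=2 t=5 v=2: → [3,11),[0,8); WM=4
i=3 t=8 v=2: → [6,14),[3,11); WM=8; [0,8) fires=11
i=4 t=13 v=8: → [12,20),[9,17),[6,14); WM=8
i=5 t=15 v=5: → [15,23),[12,20),[9,17); WM=15; [3,11) fires=12 [6,14) fires=10
i=6 t=16 v=9: → [15,23),[12,20),[9,17); WM=15
i=7 t=18 v=6: → [18,26),[15,23),[12,20); WM=18; [9,17) fires=22
i=8 t=19 v=9: → [18,26),[15,23),[12,20); WM=18
i=9 t=21 v=6: → [21,29),[18,26),[15,23); WM=21; [12,20) fires=37
i=10 t=12 v=1: DROP (t<21-2); WM=21
i=11 t=22 v=5: → [21,29),[18,26),[15,23); WM=22
i=12 t=23 v=1: → [21,29),[18,26); WM=22

10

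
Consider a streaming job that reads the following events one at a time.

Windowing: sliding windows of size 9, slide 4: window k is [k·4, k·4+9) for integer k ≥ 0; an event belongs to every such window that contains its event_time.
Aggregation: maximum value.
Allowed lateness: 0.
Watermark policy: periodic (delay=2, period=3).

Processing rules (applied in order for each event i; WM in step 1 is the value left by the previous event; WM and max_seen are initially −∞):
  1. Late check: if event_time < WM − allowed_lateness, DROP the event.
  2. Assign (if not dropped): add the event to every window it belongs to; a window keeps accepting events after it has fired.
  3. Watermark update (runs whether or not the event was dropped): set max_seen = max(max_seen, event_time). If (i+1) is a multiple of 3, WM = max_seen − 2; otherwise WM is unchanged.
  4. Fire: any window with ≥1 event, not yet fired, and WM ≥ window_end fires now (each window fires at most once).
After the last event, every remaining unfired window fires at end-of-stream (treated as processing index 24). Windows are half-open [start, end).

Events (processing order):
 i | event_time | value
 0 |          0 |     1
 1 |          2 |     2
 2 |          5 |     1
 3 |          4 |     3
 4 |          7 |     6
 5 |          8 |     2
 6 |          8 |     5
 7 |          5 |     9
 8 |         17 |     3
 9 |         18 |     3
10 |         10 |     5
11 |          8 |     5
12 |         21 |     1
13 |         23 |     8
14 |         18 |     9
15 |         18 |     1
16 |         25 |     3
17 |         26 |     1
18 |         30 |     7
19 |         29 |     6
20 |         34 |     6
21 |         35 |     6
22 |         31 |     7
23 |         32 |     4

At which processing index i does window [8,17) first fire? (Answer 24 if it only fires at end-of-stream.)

i=0 t=0 v=1: → [0,9); WM=−∞
i=1 t=2 v=2: → [0,9); WM=−∞
i=2 t=5 v=1: → [4,13),[0,9); WM=3
i=3 t=4 v=3: → [4,13),[0,9); WM=3
i=4 t=7 v=6: → [4,13),[0,9); WM=3
i=5 t=8 v=2: → [8,17),[4,13),[0,9); WM=6
i=6 t=8 v=5: → [8,17),[4,13),[0,9); WM=6
i=7 t=5 v=9: DROP (t<6-0); WM=6
i=8 t=17 v=3: → [16,25),[12,21); WM=15; [0,9) fires=6 [4,13) fires=6
i=9 t=18 v=3: → [16,25),[12,21); WM=15
i=10 t=10 v=5: DROP (t<15-0); WM=15
i=11 t=8 v=5: DROP (t<15-0); WM=16
i=12 t=21 v=1: → [20,29),[16,25); WM=16
i=13 t=23 v=8: → [20,29),[16,25); WM=16
i=14 t=18 v=9: → [16,25),[12,21); WM=21; [8,17) fires=5 [12,21) fires=9
i=15 t=18 v=1: DROP (t<21-0); WM=21
i=16 t=25 v=3: → [24,33),[20,29); WM=21
i=17 t=26 v=1: → [24,33),[20,29); WM=24
i=18 t=30 v=7: → [28,37),[24,33); WM=24
i=19 t=29 v=6: → [28,37),[24,33); WM=24
i=20 t=34 v=6: → [32,41),[28,37); WM=32; [16,25) fires=9 [20,29) fires=8
i=21 t=35 v=6: → [32,41),[28,37); WM=32
i=22 t=31 v=7: DROP (t<32-0); WM=32
i=23 t=32 v=4: → [32,41),[28,37),[24,33); WM=33; [24,33) fires=7

14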